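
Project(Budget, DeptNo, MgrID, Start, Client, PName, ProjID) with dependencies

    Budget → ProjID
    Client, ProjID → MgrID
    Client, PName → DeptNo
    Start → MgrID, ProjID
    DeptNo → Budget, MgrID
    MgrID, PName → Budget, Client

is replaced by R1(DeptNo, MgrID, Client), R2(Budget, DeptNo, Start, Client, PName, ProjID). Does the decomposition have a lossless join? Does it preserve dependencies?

lossless but not dependency-preserving

Lossless test: (DeptNo, Client)⁺ = {Budget, DeptNo, MgrID, Client, ProjID}, which contains all of one fragment — lossless.
Dependency preservation: the restricted closure of {Client, ProjID} across the fragments never reaches {MgrID}, so Client, ProjID → MgrID cannot be enforced without a join — not preserved.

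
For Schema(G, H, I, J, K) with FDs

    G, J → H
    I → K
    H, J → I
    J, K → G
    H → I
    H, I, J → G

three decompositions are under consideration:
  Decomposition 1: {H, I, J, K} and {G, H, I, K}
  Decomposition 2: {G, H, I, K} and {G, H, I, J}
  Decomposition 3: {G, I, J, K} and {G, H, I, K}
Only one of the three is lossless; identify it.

Decomposition 2

Decomposition 1: common = {H, I, K}, closure = {H, I, K} → lossy.
Decomposition 2: common = {G, H, I}, closure = {G, H, I, K} → lossless.
Decomposition 3: common = {G, I, K}, closure = {G, I, K} → lossy.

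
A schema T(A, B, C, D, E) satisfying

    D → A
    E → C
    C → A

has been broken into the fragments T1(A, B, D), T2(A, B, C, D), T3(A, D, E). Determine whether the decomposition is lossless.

No

Chase test. Columns are A, B, C, D, E; row i has aⱼ where attribute j ∈ Ti, else bᵢⱼ.
Initial tableau (one row per fragment):
  row 1: a1 a2 b13 a4 b15
  row 2: a1 a2 a3 a4 b25
  row 3: a1 b32 b33 a4 a5
No row becomes fully distinguished — the join is lossy.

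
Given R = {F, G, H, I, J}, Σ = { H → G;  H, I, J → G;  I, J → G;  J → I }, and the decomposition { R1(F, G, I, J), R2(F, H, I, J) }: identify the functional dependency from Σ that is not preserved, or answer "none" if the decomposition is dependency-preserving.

Check H → G: no single fragment contains all of {G, H}, and the restricted closure of {H} across the fragments never reaches {G}.
H, I, J → G is preserved.
I, J → G is preserved.
J → I is preserved.

H → G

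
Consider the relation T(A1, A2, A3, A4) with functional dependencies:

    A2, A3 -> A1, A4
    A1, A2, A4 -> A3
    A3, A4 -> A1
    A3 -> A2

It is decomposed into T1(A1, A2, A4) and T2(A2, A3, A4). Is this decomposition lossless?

No

Common attributes: T1 ∩ T2 = {A2, A4}.
No dependency enlarges {A2, A4}, so (A2, A4)⁺ = {A2, A4}.
The closure contains neither all of T1 = {A1, A2, A4} nor all of T2 = {A2, A3, A4}, so the common attributes are not a superkey of either fragment. The join is lossy.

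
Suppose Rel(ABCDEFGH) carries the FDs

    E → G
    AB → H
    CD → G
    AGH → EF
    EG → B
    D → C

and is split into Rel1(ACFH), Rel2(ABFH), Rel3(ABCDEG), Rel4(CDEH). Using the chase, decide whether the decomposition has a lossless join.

No

Chase test. Columns are ABCDEFGH; row i has aⱼ where attribute j ∈ Reli, else bᵢⱼ.
Initial tableau (one row per fragment):
  row 1: a1 b12 a3 b14 b15 a6 b17 a8
  row 2: a1 a2 b23 b24 b25 a6 b27 a8
  row 3: a1 a2 a3 a4 a5 b36 a7 b38
  row 4: b41 b42 a3 a4 a5 b46 b47 a8
Rows 3 and 4 agree on E; apply E→G and equate their G entries.
Rows 2 and 3 agree on AB; apply AB→H and equate their H entries.
Rows 3 and 4 agree on EG; apply EG→B and equate their B entries.
No row becomes fully distinguished — the join is lossy.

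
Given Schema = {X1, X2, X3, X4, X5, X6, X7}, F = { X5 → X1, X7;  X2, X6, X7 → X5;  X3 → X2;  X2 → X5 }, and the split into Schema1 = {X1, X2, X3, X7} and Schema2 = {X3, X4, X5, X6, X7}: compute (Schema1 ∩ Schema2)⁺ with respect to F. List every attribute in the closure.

Schema1 ∩ Schema2 = {X3, X7}.
X3 → X2 applies, adding X2
X2 → X5 applies, adding X5
X5 → X1, X7 applies, adding X1
Closure: {X1, X2, X3, X5, X7}.

X1, X2, X3, X5, X7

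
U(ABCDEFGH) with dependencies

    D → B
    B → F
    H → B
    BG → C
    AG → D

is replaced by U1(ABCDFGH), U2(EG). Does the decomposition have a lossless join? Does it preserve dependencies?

Lossless test: (G)⁺ = {G}, which is a superkey of neither fragment — lossy.
Dependency preservation: every FD's attributes lie within a single fragment, so each can be enforced locally — preserved.

lossy but dependency-preserving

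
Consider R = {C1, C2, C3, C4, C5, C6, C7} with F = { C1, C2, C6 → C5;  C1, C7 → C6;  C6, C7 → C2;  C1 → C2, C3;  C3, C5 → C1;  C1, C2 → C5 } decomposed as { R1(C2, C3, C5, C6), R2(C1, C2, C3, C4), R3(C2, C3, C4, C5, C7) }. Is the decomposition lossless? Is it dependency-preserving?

Lossless test (chase): Rows 1 and 3 agree on C3, C5; apply C3, C5→C1 and equate their C1 entries. No row becomes fully distinguished — the join is lossy.
Dependency preservation: the restricted closure of {C1, C2, C6} across the fragments never reaches {C5}, so C1, C2, C6 → C5 cannot be enforced without a join — not preserved.

lossy and not dependency-preserving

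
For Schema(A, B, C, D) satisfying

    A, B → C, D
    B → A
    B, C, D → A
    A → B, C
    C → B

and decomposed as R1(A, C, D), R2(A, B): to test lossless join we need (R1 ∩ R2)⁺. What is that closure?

R1 ∩ R2 = {A}.
A → B, C applies, adding B, C
A, B → C, D applies, adding D
Closure: {A, B, C, D}.

A, B, C, D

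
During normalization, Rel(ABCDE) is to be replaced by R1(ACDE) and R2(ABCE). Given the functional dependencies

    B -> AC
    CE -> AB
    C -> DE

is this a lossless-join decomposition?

Yes

Common attributes: R1 ∩ R2 = {ACE}.
Closure of {ACE}: CE → AB applies, adding B; C → DE applies, adding D. So (ACE)⁺ = {ABCDE}.
This closure contains every attribute of R1, so R1 ∩ R2 → R1. The join is lossless.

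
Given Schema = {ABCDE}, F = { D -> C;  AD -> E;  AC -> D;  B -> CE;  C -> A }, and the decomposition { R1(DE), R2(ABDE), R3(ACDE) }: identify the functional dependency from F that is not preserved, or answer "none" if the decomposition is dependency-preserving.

none

D → C lies within R3.
AD → E lies within R2.
AC → D lies within R3.
B → CE: restricted closure across fragments reaches CE.
C → A lies within R3.
Every dependency is enforceable on the fragments, so the decomposition is dependency-preserving.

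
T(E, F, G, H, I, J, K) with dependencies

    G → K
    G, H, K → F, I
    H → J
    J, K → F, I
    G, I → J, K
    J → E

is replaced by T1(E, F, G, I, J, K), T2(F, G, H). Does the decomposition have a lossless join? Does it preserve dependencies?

lossy and not dependency-preserving

Lossless test: (F, G)⁺ = {F, G, K}, which is a superkey of neither fragment — lossy.
Dependency preservation: the restricted closure of {G, H, K} across the fragments never reaches {F, I}, so G, H, K → F, I cannot be enforced without a join — not preserved.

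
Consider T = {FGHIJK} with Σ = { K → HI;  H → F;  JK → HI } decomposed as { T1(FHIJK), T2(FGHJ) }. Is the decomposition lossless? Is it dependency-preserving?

Lossless test: (FHJ)⁺ = {FHJ}, which is a superkey of neither fragment — lossy.
Dependency preservation: every FD's attributes lie within a single fragment, so each can be enforced locally — preserved.

lossy but dependency-preserving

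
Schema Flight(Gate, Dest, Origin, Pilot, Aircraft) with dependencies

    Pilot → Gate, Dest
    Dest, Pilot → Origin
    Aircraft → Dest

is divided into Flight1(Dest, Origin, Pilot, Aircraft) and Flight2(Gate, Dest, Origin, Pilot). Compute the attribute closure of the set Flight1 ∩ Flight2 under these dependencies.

Gate, Dest, Origin, Pilot

Flight1 ∩ Flight2 = {Dest, Origin, Pilot}.
Pilot → Gate, Dest applies, adding Gate
Closure: {Gate, Dest, Origin, Pilot}.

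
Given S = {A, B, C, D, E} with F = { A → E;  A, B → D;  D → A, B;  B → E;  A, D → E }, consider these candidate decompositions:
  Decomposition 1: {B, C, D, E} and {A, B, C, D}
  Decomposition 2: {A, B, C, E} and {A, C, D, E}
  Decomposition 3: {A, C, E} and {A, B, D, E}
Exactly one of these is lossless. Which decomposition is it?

Decomposition 1: common = {B, C, D}, closure = {A, B, C, D, E} → lossless.
Decomposition 2: common = {A, C, E}, closure = {A, C, E} → lossy.
Decomposition 3: common = {A, E}, closure = {A, E} → lossy.

Decomposition 1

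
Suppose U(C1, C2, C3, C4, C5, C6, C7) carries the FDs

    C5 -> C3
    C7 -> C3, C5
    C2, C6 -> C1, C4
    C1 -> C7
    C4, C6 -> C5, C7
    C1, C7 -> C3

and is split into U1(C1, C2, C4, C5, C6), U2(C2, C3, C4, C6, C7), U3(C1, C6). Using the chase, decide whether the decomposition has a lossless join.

Chase test. Columns are C1, C2, C3, C4, C5, C6, C7; row i has aⱼ where attribute j ∈ Ui, else bᵢⱼ.
Initial tableau (one row per fragment):
  row 1: a1 a2 b13 a4 a5 a6 b17
  row 2: b21 a2 a3 a4 b25 a6 a7
  row 3: a1 b32 b33 b34 b35 a6 b37
Rows 1 and 2 agree on C2, C6; apply C2, C6→C1, C4 and equate their C1, C4 entries.
Rows 1 and 2 agree on C1; apply C1→C7 and equate their C7 entries.
Rows 1 and 3 agree on C1; apply C1→C7 and equate their C7 entries.
Rows 1 and 2 agree on C4, C6; apply C4, C6→C5, C7 and equate their C5, C7 entries.
Rows 1 and 2 agree on C1, C7; apply C1, C7→C3 and equate their C3 entries.
Rows 1 and 3 agree on C1, C7; apply C1, C7→C3 and equate their C3 entries.
Rows 1 and 3 agree on C7; apply C7→C3, C5 and equate their C3, C5 entries.
Row 1 is now all distinguished symbols — the join is lossless.

Yes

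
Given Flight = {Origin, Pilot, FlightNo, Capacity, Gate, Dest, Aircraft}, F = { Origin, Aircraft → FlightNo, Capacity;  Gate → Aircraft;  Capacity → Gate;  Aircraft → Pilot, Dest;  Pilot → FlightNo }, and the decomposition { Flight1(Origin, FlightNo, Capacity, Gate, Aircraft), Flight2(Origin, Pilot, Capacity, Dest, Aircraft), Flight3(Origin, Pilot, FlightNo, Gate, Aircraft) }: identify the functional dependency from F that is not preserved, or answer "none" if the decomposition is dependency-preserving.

none

Origin, Aircraft → FlightNo, Capacity lies within Flight1.
Gate → Aircraft lies within Flight1.
Capacity → Gate lies within Flight1.
Aircraft → Pilot, Dest lies within Flight2.
Pilot → FlightNo lies within Flight3.
Every dependency is enforceable on the fragments, so the decomposition is dependency-preserving.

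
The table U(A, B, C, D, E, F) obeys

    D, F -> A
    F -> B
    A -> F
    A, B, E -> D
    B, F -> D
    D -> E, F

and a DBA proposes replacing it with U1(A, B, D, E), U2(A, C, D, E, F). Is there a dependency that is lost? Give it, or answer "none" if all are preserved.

none

D, F → A lies within U2.
F → B: restricted closure across fragments reaches B.
A → F lies within U2.
A, B, E → D lies within U1.
B, F → D: restricted closure across fragments reaches D.
D → E, F lies within U2.
Every dependency is enforceable on the fragments, so the decomposition is dependency-preserving.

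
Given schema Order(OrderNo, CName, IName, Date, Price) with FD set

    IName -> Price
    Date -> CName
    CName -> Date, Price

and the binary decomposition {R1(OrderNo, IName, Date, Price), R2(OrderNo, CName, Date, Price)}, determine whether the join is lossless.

Yes

Common attributes: R1 ∩ R2 = {OrderNo, Date, Price}.
Closure of {OrderNo, Date, Price}: Date → CName applies, adding CName. So (OrderNo, Date, Price)⁺ = {OrderNo, CName, Date, Price}.
This closure contains every attribute of R2, so R1 ∩ R2 → R2. The join is lossless.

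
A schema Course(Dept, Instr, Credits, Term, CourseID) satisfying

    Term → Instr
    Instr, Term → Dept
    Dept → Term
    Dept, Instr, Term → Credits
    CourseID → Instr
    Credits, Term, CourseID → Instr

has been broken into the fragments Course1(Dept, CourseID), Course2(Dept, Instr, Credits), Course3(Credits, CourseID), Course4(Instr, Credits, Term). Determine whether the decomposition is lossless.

Chase test. Columns are Dept, Instr, Credits, Term, CourseID; row i has aⱼ where attribute j ∈ Coursei, else bᵢⱼ.
Initial tableau (one row per fragment):
  row 1: a1 b12 b13 b14 a5
  row 2: a1 a2 a3 b24 b25
  row 3: b31 b32 a3 b34 a5
  row 4: b41 a2 a3 a4 b45
Rows 1 and 2 agree on Dept; apply Dept→Term and equate their Term entries.
Rows 1 and 3 agree on CourseID; apply CourseID→Instr and equate their Instr entries.
Rows 1 and 2 agree on Term; apply Term→Instr and equate their Instr entries.
Rows 1 and 2 agree on Dept, Instr, Term; apply Dept, Instr, Term→Credits and equate their Credits entries.
No row becomes fully distinguished — the join is lossy.

No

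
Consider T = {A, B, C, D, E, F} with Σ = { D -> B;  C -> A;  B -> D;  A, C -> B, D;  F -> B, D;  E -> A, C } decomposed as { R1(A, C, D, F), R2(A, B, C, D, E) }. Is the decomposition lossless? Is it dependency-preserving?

lossy but dependency-preserving

Lossless test: (A, C, D)⁺ = {A, B, C, D}, which is a superkey of neither fragment — lossy.
Dependency preservation: F → B, D is not contained in any single fragment, but the restricted closure of its left-hand side across the fragments still reaches the right-hand side; the remaining FDs each lie inside some fragment. All dependencies are preserved.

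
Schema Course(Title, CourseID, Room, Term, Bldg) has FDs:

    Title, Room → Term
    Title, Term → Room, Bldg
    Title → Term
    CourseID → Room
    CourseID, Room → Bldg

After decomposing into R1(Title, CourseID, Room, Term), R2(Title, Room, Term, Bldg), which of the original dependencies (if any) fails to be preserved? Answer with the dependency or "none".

Check CourseID, Room → Bldg: no single fragment contains all of {CourseID, Room, Bldg}, and the restricted closure of {CourseID, Room} across the fragments never reaches {Bldg}.
Title, Room → Term is preserved.
Title, Term → Room, Bldg is preserved.
Title → Term is preserved.
CourseID → Room is preserved.

CourseID, Room → Bldg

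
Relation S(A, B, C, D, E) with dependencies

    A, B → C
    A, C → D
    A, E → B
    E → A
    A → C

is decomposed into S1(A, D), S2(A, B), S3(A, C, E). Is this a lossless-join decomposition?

No

Chase test. Columns are A, B, C, D, E; row i has aⱼ where attribute j ∈ Si, else bᵢⱼ.
Initial tableau (one row per fragment):
  row 1: a1 b12 b13 a4 b15
  row 2: a1 a2 b23 b24 b25
  row 3: a1 b32 a3 b34 a5
Rows 1 and 2 agree on A; apply A→C and equate their C entries.
Rows 1 and 3 agree on A; apply A→C and equate their C entries.
Rows 1 and 2 agree on A, C; apply A, C→D and equate their D entries.
Rows 1 and 3 agree on A, C; apply A, C→D and equate their D entries.
No row becomes fully distinguished — the join is lossy.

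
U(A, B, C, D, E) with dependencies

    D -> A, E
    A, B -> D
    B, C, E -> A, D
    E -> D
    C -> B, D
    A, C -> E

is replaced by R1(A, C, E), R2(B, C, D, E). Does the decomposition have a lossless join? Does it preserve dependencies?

Lossless test: (C, E)⁺ = {A, B, C, D, E}, which contains all of one fragment — lossless.
Dependency preservation: the restricted closure of {A, B} across the fragments never reaches {D}, so A, B → D cannot be enforced without a join — not preserved.

lossless but not dependency-preserving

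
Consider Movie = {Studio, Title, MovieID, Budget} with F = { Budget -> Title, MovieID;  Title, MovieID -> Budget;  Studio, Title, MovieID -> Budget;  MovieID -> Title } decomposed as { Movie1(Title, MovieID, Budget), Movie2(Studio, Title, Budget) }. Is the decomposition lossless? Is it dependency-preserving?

Lossless test: (Title, Budget)⁺ = {Title, MovieID, Budget}, which contains all of one fragment — lossless.
Dependency preservation: Studio, Title, MovieID → Budget is not contained in any single fragment, but the restricted closure of its left-hand side across the fragments still reaches the right-hand side; the remaining FDs each lie inside some fragment. All dependencies are preserved.

lossless and dependency-preserving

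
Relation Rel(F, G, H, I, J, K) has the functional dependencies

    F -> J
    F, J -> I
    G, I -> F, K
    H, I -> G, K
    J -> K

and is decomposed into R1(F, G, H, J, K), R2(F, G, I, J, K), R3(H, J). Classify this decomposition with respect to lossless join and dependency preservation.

Lossless test (chase): Rows 1 and 2 agree on F, J; apply F, J→I and equate their I entries. Rows 1 and 3 agree on J; apply J→K and equate their K entries. Row 1 is now all distinguished symbols — the join is lossless.
Dependency preservation: the restricted closure of {H, I} across the fragments never reaches {G, K}, so H, I → G, K cannot be enforced without a join — not preserved.

lossless but not dependency-preserving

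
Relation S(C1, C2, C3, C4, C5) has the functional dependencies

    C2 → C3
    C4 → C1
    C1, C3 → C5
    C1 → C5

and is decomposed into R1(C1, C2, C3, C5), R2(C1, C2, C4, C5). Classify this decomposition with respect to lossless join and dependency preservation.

lossless and dependency-preserving

Lossless test: (C1, C2, C5)⁺ = {C1, C2, C3, C5}, which contains all of one fragment — lossless.
Dependency preservation: every FD's attributes lie within a single fragment, so each can be enforced locally — preserved.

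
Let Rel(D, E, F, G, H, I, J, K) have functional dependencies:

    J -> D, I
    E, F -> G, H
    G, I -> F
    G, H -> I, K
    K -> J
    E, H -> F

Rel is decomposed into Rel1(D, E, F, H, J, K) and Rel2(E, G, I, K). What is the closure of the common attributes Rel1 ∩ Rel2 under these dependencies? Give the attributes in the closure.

Rel1 ∩ Rel2 = {E, K}.
K → J applies, adding J
J → D, I applies, adding D, I
Closure: {D, E, I, J, K}.

D, E, I, J, K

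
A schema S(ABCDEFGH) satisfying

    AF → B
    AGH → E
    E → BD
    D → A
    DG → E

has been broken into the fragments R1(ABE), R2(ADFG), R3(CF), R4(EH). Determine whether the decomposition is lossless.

Chase test. Columns are ABCDEFGH; row i has aⱼ where attribute j ∈ Ri, else bᵢⱼ.
Initial tableau (one row per fragment):
  row 1: a1 a2 b13 b14 a5 b16 b17 b18
  row 2: a1 b22 b23 a4 b25 a6 a7 b28
  row 3: b31 b32 a3 b34 b35 a6 b37 b38
  row 4: b41 b42 b43 b44 a5 b46 b47 a8
Rows 1 and 4 agree on E; apply E→BD and equate their BD entries.
Rows 1 and 4 agree on D; apply D→A and equate their A entries.
No row becomes fully distinguished — the join is lossy.

No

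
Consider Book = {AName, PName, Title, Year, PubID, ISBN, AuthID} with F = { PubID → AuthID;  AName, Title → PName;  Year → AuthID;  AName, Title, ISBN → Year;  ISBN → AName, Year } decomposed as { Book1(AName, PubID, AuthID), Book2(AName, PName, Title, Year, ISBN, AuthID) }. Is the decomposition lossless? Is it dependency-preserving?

lossy but dependency-preserving

Lossless test: (AName, AuthID)⁺ = {AName, AuthID}, which is a superkey of neither fragment — lossy.
Dependency preservation: every FD's attributes lie within a single fragment, so each can be enforced locally — preserved.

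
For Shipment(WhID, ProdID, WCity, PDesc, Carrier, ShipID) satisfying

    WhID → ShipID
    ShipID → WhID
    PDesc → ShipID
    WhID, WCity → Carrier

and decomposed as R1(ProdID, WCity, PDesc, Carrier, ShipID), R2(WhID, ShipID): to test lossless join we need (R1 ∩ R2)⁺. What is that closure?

R1 ∩ R2 = {ShipID}.
ShipID → WhID applies, adding WhID
Closure: {WhID, ShipID}.

WhID, ShipID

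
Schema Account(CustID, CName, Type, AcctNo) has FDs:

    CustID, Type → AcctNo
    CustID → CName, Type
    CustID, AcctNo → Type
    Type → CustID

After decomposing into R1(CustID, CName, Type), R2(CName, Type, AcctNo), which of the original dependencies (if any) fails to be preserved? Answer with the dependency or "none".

CustID, Type → AcctNo: restricted closure across fragments reaches AcctNo.
CustID → CName, Type lies within R1.
CustID, AcctNo → Type: restricted closure across fragments reaches Type.
Type → CustID lies within R1.
Every dependency is enforceable on the fragments, so the decomposition is dependency-preserving.

none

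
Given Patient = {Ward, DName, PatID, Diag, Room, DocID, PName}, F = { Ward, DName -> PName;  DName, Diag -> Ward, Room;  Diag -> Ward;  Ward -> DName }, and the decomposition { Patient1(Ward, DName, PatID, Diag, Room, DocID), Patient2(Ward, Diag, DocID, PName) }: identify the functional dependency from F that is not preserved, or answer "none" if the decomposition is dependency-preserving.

Ward, DName → PName: restricted closure across fragments reaches PName.
DName, Diag → Ward, Room lies within Patient1.
Diag → Ward lies within Patient1.
Ward → DName lies within Patient1.
Every dependency is enforceable on the fragments, so the decomposition is dependency-preserving.

none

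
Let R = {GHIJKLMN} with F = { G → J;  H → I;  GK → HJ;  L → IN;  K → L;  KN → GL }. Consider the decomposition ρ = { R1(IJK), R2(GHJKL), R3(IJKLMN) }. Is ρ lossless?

Yes

Chase test. Columns are GHIJKLMN; row i has aⱼ where attribute j ∈ Ri, else bᵢⱼ.
Initial tableau (one row per fragment):
  row 1: b11 b12 a3 a4 a5 b16 b17 b18
  row 2: a1 a2 b23 a4 a5 a6 b27 b28
  row 3: b31 b32 a3 a4 a5 a6 a7 a8
Rows 2 and 3 agree on L; apply L→IN and equate their IN entries.
Rows 1 and 2 agree on K; apply K→L and equate their L entries.
Rows 2 and 3 agree on KN; apply KN→GL and equate their GL entries.
Rows 2 and 3 agree on GK; apply GK→HJ and equate their HJ entries.
Rows 1 and 2 agree on L; apply L→IN and equate their IN entries.
Rows 1 and 2 agree on KN; apply KN→GL and equate their GL entries.
Rows 1 and 2 agree on GK; apply GK→HJ and equate their HJ entries.
Row 3 is now all distinguished symbols — the join is lossless.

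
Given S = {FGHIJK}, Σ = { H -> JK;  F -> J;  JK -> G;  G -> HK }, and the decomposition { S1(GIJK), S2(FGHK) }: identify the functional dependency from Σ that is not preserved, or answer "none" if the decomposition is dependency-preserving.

Check F → J: no single fragment contains all of {FJ}, and the restricted closure of {F} across the fragments never reaches {J}.
H → JK is preserved.
JK → G is preserved.
G → HK is preserved.

F -> J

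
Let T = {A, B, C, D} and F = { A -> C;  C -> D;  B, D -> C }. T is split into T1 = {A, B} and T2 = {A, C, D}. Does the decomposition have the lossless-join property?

Yes

Common attributes: T1 ∩ T2 = {A}.
Closure of {A}: A → C applies, adding C; C → D applies, adding D. So (A)⁺ = {A, C, D}.
This closure contains every attribute of T2, so T1 ∩ T2 → T2. The join is lossless.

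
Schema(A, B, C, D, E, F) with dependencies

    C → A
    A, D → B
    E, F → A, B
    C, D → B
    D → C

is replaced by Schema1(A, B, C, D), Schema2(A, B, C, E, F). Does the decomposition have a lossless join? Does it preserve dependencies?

Lossless test: (A, B, C)⁺ = {A, B, C}, which is a superkey of neither fragment — lossy.
Dependency preservation: every FD's attributes lie within a single fragment, so each can be enforced locally — preserved.

lossy but dependency-preserving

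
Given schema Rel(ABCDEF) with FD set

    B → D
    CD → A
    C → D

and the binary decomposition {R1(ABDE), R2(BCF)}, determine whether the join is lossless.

Common attributes: R1 ∩ R2 = {B}.
Closure of {B}: B → D applies, adding D. So (B)⁺ = {BD}.
The closure contains neither all of R1 = {ABDE} nor all of R2 = {BCF}, so the common attributes are not a superkey of either fragment. The join is lossy.

No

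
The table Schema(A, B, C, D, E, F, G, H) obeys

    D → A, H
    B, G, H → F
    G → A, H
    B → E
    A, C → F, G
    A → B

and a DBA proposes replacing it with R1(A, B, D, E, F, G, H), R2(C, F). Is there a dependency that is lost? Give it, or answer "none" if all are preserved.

A, C → F, G

Check A, C → F, G: no single fragment contains all of {A, C, F, G}, and the restricted closure of {A, C} across the fragments never reaches {F, G}.
D → A, H is preserved.
B, G, H → F is preserved.
G → A, H is preserved.
B → E is preserved.
A → B is preserved.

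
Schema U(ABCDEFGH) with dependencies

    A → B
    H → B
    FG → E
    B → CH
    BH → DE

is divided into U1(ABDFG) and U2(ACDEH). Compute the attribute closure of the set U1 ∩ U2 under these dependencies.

ABCDEH

U1 ∩ U2 = {AD}.
A → B applies, adding B
B → CH applies, adding CH
BH → DE applies, adding E
Closure: {ABCDEH}.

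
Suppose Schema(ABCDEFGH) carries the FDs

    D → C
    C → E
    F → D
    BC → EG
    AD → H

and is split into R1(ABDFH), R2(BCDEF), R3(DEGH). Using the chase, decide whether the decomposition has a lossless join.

No

Chase test. Columns are ABCDEFGH; row i has aⱼ where attribute j ∈ Ri, else bᵢⱼ.
Initial tableau (one row per fragment):
  row 1: a1 a2 b13 a4 b15 a6 b17 a8
  row 2: b21 a2 a3 a4 a5 a6 b27 b28
  row 3: b31 b32 b33 a4 a5 b36 a7 a8
Rows 1 and 2 agree on D; apply D→C and equate their C entries.
Rows 1 and 3 agree on D; apply D→C and equate their C entries.
Rows 1 and 2 agree on C; apply C→E and equate their E entries.
Rows 1 and 2 agree on BC; apply BC→EG and equate their EG entries.
No row becomes fully distinguished — the join is lossy.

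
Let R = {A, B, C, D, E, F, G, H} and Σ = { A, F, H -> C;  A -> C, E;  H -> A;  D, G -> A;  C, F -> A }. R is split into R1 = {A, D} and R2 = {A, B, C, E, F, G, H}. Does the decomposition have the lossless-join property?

Common attributes: R1 ∩ R2 = {A}.
Closure of {A}: A → C, E applies, adding C, E. So (A)⁺ = {A, C, E}.
The closure contains neither all of R1 = {A, D} nor all of R2 = {A, B, C, E, F, G, H}, so the common attributes are not a superkey of either fragment. The join is lossy.

No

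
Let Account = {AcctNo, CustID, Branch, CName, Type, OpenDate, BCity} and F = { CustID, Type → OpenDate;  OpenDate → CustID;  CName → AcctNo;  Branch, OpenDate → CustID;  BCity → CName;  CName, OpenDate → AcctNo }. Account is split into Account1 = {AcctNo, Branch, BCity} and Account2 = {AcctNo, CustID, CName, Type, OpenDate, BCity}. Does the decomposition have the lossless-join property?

No

Common attributes: Account1 ∩ Account2 = {AcctNo, BCity}.
Closure of {AcctNo, BCity}: BCity → CName applies, adding CName. So (AcctNo, BCity)⁺ = {AcctNo, CName, BCity}.
The closure contains neither all of Account1 = {AcctNo, Branch, BCity} nor all of Account2 = {AcctNo, CustID, CName, Type, OpenDate, BCity}, so the common attributes are not a superkey of either fragment. The join is lossy.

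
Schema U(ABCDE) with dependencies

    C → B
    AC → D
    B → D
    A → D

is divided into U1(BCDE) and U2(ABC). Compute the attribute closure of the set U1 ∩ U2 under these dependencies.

BCD

U1 ∩ U2 = {BC}.
B → D applies, adding D
Closure: {BCD}.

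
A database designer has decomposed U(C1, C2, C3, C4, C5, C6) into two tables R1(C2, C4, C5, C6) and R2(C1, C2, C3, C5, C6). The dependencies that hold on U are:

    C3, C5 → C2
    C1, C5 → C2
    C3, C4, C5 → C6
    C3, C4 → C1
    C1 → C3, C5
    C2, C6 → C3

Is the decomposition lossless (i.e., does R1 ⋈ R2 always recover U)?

No

Common attributes: R1 ∩ R2 = {C2, C5, C6}.
Closure of {C2, C5, C6}: C2, C6 → C3 applies, adding C3. So (C2, C5, C6)⁺ = {C2, C3, C5, C6}.
The closure contains neither all of R1 = {C2, C4, C5, C6} nor all of R2 = {C1, C2, C3, C5, C6}, so the common attributes are not a superkey of either fragment. The join is lossy.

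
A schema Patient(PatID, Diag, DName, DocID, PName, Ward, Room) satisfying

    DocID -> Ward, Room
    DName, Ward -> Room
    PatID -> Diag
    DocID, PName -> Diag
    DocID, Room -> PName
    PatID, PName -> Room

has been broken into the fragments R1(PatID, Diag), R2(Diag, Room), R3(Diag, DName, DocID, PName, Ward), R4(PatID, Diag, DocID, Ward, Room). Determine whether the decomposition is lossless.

No

Chase test. Columns are PatID, Diag, DName, DocID, PName, Ward, Room; row i has aⱼ where attribute j ∈ Ri, else bᵢⱼ.
Initial tableau (one row per fragment):
  row 1: a1 a2 b13 b14 b15 b16 b17
  row 2: b21 a2 b23 b24 b25 b26 a7
  row 3: b31 a2 a3 a4 a5 a6 b37
  row 4: a1 a2 b43 a4 b45 a6 a7
Rows 3 and 4 agree on DocID; apply DocID→Ward, Room and equate their Ward, Room entries.
Rows 3 and 4 agree on DocID, Room; apply DocID, Room→PName and equate their PName entries.
No row becomes fully distinguished — the join is lossy.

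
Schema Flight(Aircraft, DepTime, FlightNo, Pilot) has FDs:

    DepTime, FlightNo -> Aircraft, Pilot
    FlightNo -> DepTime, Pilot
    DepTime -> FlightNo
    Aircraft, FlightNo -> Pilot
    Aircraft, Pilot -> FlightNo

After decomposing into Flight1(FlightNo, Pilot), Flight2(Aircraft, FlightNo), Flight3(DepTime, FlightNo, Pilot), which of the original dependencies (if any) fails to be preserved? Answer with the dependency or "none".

Aircraft, Pilot -> FlightNo

Check Aircraft, Pilot → FlightNo: no single fragment contains all of {Aircraft, FlightNo, Pilot}, and the restricted closure of {Aircraft, Pilot} across the fragments never reaches {FlightNo}.
DepTime, FlightNo → Aircraft, Pilot is preserved.
FlightNo → DepTime, Pilot is preserved.
DepTime → FlightNo is preserved.
Aircraft, FlightNo → Pilot is preserved.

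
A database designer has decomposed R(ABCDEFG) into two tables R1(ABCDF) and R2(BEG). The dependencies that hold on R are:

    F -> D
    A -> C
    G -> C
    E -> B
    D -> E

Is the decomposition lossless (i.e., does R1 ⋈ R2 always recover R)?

Common attributes: R1 ∩ R2 = {B}.
No dependency enlarges {B}, so (B)⁺ = {B}.
The closure contains neither all of R1 = {ABCDF} nor all of R2 = {BEG}, so the common attributes are not a superkey of either fragment. The join is lossy.

No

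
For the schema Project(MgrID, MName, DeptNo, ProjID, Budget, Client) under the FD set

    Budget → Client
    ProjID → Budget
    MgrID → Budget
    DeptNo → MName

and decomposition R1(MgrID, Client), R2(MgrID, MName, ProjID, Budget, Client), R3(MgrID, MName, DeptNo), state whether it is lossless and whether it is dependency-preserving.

lossy but dependency-preserving

Lossless test (chase): Rows 1 and 2 agree on MgrID; apply MgrID→Budget and equate their Budget entries. Rows 1 and 3 agree on MgrID; apply MgrID→Budget and equate their Budget entries. Rows 1 and 3 agree on Budget; apply Budget→Client and equate their Client entries. No row becomes fully distinguished — the join is lossy.
Dependency preservation: every FD's attributes lie within a single fragment, so each can be enforced locally — preserved.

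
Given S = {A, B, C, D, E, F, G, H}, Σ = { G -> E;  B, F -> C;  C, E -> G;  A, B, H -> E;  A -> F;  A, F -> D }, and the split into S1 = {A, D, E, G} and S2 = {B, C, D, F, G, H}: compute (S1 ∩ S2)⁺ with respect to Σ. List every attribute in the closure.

D, E, G

S1 ∩ S2 = {D, G}.
G → E applies, adding E
Closure: {D, E, G}.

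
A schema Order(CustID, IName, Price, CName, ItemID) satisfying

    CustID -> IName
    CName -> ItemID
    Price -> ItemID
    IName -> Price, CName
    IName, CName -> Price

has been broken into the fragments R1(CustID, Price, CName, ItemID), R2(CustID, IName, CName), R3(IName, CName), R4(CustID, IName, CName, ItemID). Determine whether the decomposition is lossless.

Yes

Chase test. Columns are CustID, IName, Price, CName, ItemID; row i has aⱼ where attribute j ∈ Ri, else bᵢⱼ.
Initial tableau (one row per fragment):
  row 1: a1 b12 a3 a4 a5
  row 2: a1 a2 b23 a4 b25
  row 3: b31 a2 b33 a4 b35
  row 4: a1 a2 b43 a4 a5
Rows 1 and 2 agree on CustID; apply CustID→IName and equate their IName entries.
Rows 1 and 2 agree on CName; apply CName→ItemID and equate their ItemID entries.
Rows 1 and 3 agree on CName; apply CName→ItemID and equate their ItemID entries.
Rows 1 and 2 agree on IName; apply IName→Price, CName and equate their Price, CName entries.
Rows 1 and 3 agree on IName; apply IName→Price, CName and equate their Price, CName entries.
Rows 1 and 4 agree on IName; apply IName→Price, CName and equate their Price, CName entries.
Row 1 is now all distinguished symbols — the join is lossless.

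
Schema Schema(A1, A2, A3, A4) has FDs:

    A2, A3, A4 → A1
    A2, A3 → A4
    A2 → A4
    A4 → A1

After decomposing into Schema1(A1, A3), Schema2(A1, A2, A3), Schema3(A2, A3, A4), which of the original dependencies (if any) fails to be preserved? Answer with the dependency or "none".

A4 → A1

Check A4 → A1: no single fragment contains all of {A1, A4}, and the restricted closure of {A4} across the fragments never reaches {A1}.
A2, A3, A4 → A1 is preserved.
A2, A3 → A4 is preserved.
A2 → A4 is preserved.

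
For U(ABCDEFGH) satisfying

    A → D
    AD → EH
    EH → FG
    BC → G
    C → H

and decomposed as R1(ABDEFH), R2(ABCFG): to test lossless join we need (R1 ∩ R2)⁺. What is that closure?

ABDEFGH

R1 ∩ R2 = {ABF}.
A → D applies, adding D
AD → EH applies, adding EH
EH → FG applies, adding G
Closure: {ABDEFGH}.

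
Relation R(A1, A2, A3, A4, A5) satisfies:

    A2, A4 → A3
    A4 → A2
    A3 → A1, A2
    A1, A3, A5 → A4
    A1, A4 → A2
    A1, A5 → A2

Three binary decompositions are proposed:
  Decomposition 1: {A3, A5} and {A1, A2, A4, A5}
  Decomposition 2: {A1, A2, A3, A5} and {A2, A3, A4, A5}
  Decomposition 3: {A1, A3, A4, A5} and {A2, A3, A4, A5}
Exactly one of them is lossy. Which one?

Decomposition 1: common = {A5}, closure = {A5} → lossy.
Decomposition 2: common = {A2, A3, A5}, closure = {A1, A2, A3, A4, A5} → lossless.
Decomposition 3: common = {A3, A4, A5}, closure = {A1, A2, A3, A4, A5} → lossless.

Decomposition 1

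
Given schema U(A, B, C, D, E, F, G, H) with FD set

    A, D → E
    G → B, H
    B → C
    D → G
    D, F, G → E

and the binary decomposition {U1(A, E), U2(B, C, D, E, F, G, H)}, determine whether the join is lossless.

No

Common attributes: U1 ∩ U2 = {E}.
No dependency enlarges {E}, so (E)⁺ = {E}.
The closure contains neither all of U1 = {A, E} nor all of U2 = {B, C, D, E, F, G, H}, so the common attributes are not a superkey of either fragment. The join is lossy.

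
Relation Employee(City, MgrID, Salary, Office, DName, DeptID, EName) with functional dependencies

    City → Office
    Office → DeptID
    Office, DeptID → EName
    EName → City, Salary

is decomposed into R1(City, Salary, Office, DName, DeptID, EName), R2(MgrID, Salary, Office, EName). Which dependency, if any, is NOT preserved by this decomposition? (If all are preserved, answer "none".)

City → Office lies within R1.
Office → DeptID lies within R1.
Office, DeptID → EName lies within R1.
EName → City, Salary lies within R1.
Every dependency is enforceable on the fragments, so the decomposition is dependency-preserving.

none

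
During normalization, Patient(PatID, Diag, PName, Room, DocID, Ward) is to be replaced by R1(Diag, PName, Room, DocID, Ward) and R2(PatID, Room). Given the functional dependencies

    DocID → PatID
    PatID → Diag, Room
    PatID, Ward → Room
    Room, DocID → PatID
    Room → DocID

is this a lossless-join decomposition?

Common attributes: R1 ∩ R2 = {Room}.
Closure of {Room}: Room → DocID applies, adding DocID; DocID → PatID applies, adding PatID; PatID → Diag, Room applies, adding Diag. So (Room)⁺ = {PatID, Diag, Room, DocID}.
This closure contains every attribute of R2, so R1 ∩ R2 → R2. The join is lossless.

Yes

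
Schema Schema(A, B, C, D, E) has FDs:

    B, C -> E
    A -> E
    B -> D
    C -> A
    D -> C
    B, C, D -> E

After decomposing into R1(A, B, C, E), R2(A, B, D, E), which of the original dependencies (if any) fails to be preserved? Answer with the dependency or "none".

Check D → C: no single fragment contains all of {C, D}, and the restricted closure of {D} across the fragments never reaches {C}.
B, C → E is preserved.
A → E is preserved.
B → D is preserved.
C → A is preserved.
B, C, D → E is preserved.

D -> C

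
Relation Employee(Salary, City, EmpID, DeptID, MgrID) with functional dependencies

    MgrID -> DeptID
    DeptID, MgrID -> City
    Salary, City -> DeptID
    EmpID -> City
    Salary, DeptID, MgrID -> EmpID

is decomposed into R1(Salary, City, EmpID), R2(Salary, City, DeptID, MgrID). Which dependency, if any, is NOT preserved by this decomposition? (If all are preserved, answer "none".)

Salary, DeptID, MgrID -> EmpID

Check Salary, DeptID, MgrID → EmpID: no single fragment contains all of {Salary, EmpID, DeptID, MgrID}, and the restricted closure of {Salary, DeptID, MgrID} across the fragments never reaches {EmpID}.
MgrID → DeptID is preserved.
DeptID, MgrID → City is preserved.
Salary, City → DeptID is preserved.
EmpID → City is preserved.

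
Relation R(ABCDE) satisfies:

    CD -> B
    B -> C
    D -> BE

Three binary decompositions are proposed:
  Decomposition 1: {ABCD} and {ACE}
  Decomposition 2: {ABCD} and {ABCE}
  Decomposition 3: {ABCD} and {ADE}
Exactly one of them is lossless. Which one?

Decomposition 1: common = {AC}, closure = {AC} → lossy.
Decomposition 2: common = {ABC}, closure = {ABC} → lossy.
Decomposition 3: common = {AD}, closure = {ABCDE} → lossless.

Decomposition 3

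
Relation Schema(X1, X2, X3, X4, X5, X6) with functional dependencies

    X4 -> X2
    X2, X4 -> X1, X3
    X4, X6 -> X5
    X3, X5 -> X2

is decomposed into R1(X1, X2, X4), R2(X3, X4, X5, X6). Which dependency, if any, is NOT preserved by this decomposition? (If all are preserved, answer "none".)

Check X3, X5 → X2: no single fragment contains all of {X2, X3, X5}, and the restricted closure of {X3, X5} across the fragments never reaches {X2}.
X4 → X2 is preserved.
X2, X4 → X1, X3 is preserved.
X4, X6 → X5 is preserved.

X3, X5 -> X2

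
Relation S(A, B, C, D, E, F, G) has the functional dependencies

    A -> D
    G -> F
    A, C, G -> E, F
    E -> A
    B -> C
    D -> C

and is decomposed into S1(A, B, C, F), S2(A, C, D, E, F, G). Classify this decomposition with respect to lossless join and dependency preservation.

lossy but dependency-preserving

Lossless test: (A, C, F)⁺ = {A, C, D, F}, which is a superkey of neither fragment — lossy.
Dependency preservation: every FD's attributes lie within a single fragment, so each can be enforced locally — preserved.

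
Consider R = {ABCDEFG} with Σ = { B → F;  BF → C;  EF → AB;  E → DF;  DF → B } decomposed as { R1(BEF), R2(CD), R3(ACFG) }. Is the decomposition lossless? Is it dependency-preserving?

Lossless test (chase): applying each FD to every pair of rows produces no changes in the tableau, so no row becomes fully distinguished — the join is lossy.
Dependency preservation: the restricted closure of {BF} across the fragments never reaches {C}, so BF → C cannot be enforced without a join — not preserved.

lossy and not dependency-preserving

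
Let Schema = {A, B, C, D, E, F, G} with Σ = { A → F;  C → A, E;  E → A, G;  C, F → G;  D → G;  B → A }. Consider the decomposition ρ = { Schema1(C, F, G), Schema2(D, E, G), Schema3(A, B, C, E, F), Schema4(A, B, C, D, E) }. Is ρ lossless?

Chase test. Columns are A, B, C, D, E, F, G; row i has aⱼ where attribute j ∈ Schemai, else bᵢⱼ.
Initial tableau (one row per fragment):
  row 1: b11 b12 a3 b14 b15 a6 a7
  row 2: b21 b22 b23 a4 a5 b26 a7
  row 3: a1 a2 a3 b34 a5 a6 b37
  row 4: a1 a2 a3 a4 a5 b46 b47
Rows 3 and 4 agree on A; apply A→F and equate their F entries.
Rows 1 and 3 agree on C; apply C→A, E and equate their A, E entries.
Rows 1 and 2 agree on E; apply E→A, G and equate their A, G entries.
Rows 1 and 3 agree on E; apply E→A, G and equate their A, G entries.
Rows 1 and 4 agree on E; apply E→A, G and equate their A, G entries.
Rows 1 and 2 agree on A; apply A→F and equate their F entries.
Row 4 is now all distinguished symbols — the join is lossless.

Yes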